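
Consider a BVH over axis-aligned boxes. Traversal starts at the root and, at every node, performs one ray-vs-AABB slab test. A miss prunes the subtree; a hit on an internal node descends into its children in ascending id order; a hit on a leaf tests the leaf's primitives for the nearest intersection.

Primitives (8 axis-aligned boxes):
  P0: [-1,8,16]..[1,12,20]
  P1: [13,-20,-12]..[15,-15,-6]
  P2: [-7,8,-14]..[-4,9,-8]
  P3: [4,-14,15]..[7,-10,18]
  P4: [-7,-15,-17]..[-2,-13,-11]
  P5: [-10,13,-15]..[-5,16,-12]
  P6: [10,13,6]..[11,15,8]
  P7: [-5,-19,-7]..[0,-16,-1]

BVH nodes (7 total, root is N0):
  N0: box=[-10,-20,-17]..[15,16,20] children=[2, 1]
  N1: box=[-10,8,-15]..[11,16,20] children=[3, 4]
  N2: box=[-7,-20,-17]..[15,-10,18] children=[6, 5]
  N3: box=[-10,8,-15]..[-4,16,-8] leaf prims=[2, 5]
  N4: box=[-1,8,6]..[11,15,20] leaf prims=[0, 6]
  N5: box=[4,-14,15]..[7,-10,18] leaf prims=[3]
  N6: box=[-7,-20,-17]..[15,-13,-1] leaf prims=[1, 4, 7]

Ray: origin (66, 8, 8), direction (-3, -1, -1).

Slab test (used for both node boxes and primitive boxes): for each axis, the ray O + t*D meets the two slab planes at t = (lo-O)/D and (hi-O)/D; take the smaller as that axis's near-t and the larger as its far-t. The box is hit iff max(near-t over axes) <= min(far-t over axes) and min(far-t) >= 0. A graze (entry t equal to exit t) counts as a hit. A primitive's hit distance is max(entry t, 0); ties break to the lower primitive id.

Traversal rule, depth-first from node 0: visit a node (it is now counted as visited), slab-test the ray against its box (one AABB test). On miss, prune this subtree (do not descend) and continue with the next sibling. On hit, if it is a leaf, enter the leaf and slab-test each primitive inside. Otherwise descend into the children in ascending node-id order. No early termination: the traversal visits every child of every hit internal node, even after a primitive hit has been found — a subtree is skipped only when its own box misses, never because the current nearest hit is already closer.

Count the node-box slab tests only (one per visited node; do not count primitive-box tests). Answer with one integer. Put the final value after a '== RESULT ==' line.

Walk:
N0 x:[17,76/3] y:[-8,28] z:[-12,25] -> hit [17,25], descend [1, 2]
  N1 x:[55/3,76/3] y:[-8,0] z:[-12,23] -> miss, prune
  N2 x:[17,73/3] y:[18,28] z:[-10,25] -> hit [18,73/3], descend [5, 6]
    N5 x:[59/3,62/3] y:[18,22] z:[-10,-7] -> miss, prune
    N6 x:[17,73/3] y:[21,28] z:[9,25] -> hit [21,73/3] leaf, test {P1(miss), P4@t=68/3, P7(miss)}

Visited [0, 1, 2, 5, 6]. Tests: 5 box, 1 leaf. Nearest: P4.

== RESULT ==
5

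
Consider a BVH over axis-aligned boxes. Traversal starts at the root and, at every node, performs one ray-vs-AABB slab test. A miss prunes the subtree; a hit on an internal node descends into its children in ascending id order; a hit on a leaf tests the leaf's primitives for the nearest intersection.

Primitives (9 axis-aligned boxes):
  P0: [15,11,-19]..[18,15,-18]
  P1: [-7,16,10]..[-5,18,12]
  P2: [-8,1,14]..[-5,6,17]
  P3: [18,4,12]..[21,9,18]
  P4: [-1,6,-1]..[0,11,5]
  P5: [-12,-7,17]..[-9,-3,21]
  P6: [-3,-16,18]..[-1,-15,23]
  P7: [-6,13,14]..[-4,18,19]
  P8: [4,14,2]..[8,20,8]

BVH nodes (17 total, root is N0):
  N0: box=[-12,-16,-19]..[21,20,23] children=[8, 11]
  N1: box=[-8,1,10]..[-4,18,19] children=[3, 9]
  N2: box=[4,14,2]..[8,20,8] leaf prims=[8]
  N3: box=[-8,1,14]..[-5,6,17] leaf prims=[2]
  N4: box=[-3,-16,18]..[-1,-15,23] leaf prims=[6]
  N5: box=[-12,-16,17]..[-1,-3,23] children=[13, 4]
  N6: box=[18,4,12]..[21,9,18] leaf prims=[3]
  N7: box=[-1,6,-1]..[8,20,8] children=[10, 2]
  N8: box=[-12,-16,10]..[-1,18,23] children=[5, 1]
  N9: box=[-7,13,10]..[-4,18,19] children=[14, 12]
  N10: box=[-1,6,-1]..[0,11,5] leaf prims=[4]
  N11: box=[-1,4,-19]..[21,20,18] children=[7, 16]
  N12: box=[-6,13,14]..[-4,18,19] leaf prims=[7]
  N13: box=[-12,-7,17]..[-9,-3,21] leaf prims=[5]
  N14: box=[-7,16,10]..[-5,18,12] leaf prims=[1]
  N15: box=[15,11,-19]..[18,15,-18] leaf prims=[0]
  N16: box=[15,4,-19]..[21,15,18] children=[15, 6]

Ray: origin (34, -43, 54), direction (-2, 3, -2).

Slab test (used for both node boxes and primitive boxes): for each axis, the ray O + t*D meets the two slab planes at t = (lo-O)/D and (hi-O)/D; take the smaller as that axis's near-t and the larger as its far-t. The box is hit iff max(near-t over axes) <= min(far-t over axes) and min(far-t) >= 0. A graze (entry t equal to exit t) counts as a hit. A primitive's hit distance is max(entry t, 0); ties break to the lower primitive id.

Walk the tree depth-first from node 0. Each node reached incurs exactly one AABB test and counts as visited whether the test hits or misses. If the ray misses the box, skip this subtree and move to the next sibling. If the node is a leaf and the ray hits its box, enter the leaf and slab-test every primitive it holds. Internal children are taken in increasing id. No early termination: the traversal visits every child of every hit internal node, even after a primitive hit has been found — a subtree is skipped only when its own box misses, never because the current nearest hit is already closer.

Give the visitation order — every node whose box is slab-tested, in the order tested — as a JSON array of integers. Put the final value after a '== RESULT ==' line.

Trace the traversal:
N0 x:[13/2,23] y:[9,21] z:[31/2,73/2] -> hit [31/2,21], descend [8, 11]
  N8 x:[35/2,23] y:[9,61/3] z:[31/2,22] -> hit [35/2,61/3], descend [1, 5]
    N1 x:[19,21] y:[44/3,61/3] z:[35/2,22] -> hit [19,61/3], descend [3, 9]
      N3 x:[39/2,21] y:[44/3,49/3] z:[37/2,20] -> miss, prune
      N9 x:[19,41/2] y:[56/3,61/3] z:[35/2,22] -> hit [19,61/3], descend [12, 14]
        N12 x:[19,20] y:[56/3,61/3] z:[35/2,20] -> hit [19,20] leaf, test {P7@t=19}
        N14 x:[39/2,41/2] y:[59/3,61/3] z:[21,22] -> miss, prune
    N5 x:[35/2,23] y:[9,40/3] z:[31/2,37/2] -> miss, prune
  N11 x:[13/2,35/2] y:[47/3,21] z:[18,73/2] -> miss, prune

order=[0, 8, 1, 3, 9, 12, 14, 5, 11]  |boxes|=9  |leaves|=1  hit=P7

== RESULT ==
[0, 8, 1, 3, 9, 12, 14, 5, 11]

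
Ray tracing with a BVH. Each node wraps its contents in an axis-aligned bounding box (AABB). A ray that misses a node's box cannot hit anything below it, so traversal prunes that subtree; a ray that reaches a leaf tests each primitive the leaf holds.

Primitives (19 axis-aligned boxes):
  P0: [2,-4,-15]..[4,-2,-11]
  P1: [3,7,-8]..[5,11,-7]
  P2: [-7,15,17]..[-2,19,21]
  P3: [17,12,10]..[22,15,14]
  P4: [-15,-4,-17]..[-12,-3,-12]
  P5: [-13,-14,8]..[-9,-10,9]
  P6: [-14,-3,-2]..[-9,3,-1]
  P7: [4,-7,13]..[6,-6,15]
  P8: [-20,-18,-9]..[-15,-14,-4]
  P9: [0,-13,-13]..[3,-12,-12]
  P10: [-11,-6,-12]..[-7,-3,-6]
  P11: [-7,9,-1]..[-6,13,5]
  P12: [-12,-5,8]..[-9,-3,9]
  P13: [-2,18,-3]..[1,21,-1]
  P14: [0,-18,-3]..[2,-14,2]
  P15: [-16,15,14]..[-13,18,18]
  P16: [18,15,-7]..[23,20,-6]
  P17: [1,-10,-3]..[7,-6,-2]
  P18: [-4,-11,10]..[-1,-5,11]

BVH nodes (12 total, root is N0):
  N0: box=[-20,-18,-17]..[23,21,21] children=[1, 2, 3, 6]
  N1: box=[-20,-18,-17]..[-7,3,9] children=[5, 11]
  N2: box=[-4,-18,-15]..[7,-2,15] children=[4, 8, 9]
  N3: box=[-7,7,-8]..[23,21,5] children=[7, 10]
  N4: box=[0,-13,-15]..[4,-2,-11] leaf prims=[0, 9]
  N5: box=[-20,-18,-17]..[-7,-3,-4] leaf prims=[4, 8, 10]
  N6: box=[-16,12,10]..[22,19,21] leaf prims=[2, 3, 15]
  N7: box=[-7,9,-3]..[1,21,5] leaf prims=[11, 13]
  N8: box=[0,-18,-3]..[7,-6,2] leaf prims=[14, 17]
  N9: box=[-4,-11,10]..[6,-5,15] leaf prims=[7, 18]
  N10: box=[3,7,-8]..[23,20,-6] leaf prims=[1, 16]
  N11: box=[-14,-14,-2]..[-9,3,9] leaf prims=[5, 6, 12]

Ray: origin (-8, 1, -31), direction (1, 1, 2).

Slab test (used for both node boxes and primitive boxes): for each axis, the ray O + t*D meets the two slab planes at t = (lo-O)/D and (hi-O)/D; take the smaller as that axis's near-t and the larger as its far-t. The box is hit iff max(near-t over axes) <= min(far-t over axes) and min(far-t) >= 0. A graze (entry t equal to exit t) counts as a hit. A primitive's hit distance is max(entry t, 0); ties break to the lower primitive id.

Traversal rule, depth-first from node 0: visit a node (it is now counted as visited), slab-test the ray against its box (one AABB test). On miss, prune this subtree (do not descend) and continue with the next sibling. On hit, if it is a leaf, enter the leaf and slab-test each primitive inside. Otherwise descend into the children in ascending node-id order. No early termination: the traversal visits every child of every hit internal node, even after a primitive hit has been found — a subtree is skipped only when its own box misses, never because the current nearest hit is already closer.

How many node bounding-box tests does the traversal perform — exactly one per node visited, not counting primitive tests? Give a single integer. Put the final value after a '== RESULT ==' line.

Walk:
N0 x:[-12,31] y:[-19,20] z:[7,26] -> hit [7,20], descend [1, 2, 3, 6]
  N1 x:[-12,1] y:[-19,2] z:[7,20] -> miss, prune
  N2 x:[4,15] y:[-19,-3] z:[8,23] -> miss, prune
  N3 x:[1,31] y:[6,20] z:[23/2,18] -> hit [23/2,18], descend [7, 10]
    N7 x:[1,9] y:[8,20] z:[14,18] -> miss, prune
    N10 x:[11,31] y:[6,19] z:[23/2,25/2] -> hit [23/2,25/2] leaf, test {P1(miss), P16(miss)}
  N6 x:[-8,30] y:[11,18] z:[41/2,26] -> miss, prune

7 AABB tests over nodes [0, 1, 2, 3, 7, 10, 6]; 1 leaf entered; closest miss.

== RESULT ==
7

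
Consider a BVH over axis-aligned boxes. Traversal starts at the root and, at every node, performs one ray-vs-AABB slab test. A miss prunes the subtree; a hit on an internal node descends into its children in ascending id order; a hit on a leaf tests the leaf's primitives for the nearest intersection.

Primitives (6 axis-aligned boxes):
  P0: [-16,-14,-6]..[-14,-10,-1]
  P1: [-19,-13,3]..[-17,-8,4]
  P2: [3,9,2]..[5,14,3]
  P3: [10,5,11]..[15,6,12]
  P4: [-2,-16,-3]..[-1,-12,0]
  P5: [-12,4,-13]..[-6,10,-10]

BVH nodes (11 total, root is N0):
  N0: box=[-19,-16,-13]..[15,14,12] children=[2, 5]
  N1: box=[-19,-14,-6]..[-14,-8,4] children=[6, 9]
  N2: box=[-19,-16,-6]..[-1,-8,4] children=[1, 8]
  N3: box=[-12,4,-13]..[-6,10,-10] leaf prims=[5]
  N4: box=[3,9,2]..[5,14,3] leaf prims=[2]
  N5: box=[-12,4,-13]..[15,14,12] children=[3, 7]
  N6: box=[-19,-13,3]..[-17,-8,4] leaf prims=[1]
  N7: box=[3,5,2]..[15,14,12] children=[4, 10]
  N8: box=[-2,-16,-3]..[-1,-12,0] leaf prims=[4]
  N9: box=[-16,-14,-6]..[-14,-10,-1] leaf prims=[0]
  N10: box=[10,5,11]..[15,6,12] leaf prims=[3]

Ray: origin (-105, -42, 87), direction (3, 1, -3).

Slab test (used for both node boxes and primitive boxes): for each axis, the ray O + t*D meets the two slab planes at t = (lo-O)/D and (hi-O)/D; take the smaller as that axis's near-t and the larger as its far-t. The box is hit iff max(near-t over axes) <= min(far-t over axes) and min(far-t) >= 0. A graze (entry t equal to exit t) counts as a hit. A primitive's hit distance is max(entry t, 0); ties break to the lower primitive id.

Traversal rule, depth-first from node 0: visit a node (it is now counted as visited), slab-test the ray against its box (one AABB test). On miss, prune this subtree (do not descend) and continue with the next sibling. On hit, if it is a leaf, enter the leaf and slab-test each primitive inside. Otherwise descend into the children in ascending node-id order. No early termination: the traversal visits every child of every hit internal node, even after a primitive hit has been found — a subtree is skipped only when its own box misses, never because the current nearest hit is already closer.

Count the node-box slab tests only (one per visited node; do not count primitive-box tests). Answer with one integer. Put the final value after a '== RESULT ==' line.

Walk:
N0 x:[86/3,40] y:[26,56] z:[25,100/3] -> hit [86/3,100/3], descend [2, 5]
  N2 x:[86/3,104/3] y:[26,34] z:[83/3,31] -> hit [86/3,31], descend [1, 8]
    N1 x:[86/3,91/3] y:[28,34] z:[83/3,31] -> hit [86/3,91/3], descend [6, 9]
      N6 x:[86/3,88/3] y:[29,34] z:[83/3,28] -> miss, prune
      N9 x:[89/3,91/3] y:[28,32] z:[88/3,31] -> hit [89/3,91/3] leaf, test {P0@t=89/3}
    N8 x:[103/3,104/3] y:[26,30] z:[29,30] -> miss, prune
  N5 x:[31,40] y:[46,56] z:[25,100/3] -> miss, prune

7 AABB tests over nodes [0, 2, 1, 6, 9, 8, 5]; 1 leaf entered; closest P0.

== RESULT ==
7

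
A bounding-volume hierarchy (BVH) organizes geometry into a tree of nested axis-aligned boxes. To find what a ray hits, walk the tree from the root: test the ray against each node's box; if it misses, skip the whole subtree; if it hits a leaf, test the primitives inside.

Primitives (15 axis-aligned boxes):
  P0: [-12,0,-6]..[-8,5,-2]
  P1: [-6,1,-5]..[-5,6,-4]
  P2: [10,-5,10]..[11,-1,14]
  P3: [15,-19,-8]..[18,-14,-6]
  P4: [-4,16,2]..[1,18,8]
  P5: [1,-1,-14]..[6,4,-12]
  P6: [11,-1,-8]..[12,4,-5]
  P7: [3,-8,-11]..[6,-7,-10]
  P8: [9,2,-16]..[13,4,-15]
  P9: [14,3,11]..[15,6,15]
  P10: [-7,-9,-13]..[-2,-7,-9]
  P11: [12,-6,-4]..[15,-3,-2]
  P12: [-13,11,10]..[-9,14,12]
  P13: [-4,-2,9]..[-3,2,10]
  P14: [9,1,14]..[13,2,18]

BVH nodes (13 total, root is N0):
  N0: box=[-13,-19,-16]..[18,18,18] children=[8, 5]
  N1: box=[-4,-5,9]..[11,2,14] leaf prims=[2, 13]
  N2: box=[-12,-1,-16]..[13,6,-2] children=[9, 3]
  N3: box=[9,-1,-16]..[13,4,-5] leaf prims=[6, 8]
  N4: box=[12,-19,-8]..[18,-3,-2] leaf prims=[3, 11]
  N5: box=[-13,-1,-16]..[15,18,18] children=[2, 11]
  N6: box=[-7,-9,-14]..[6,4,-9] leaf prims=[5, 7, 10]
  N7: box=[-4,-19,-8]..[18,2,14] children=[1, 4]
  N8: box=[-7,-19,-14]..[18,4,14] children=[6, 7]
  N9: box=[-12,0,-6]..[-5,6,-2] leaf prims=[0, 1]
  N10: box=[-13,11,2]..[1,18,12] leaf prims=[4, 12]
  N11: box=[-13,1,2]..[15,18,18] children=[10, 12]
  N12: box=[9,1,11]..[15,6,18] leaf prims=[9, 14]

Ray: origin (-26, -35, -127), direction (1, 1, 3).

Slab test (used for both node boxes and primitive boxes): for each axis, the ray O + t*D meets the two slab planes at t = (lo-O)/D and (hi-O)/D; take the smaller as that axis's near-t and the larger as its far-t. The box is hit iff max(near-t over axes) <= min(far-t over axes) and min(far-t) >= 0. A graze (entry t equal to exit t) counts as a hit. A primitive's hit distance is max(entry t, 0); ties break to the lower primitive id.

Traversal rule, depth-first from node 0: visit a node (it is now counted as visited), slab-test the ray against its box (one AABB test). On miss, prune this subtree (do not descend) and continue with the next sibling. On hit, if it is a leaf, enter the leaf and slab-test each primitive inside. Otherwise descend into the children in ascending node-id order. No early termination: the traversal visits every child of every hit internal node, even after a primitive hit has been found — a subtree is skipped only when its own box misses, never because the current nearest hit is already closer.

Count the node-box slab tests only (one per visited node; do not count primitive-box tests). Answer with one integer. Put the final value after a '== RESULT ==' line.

Trace the traversal:
N0 x:[13,44] y:[16,53] z:[37,145/3] -> hit [37,44], descend [5, 8]
  N5 x:[13,41] y:[34,53] z:[37,145/3] -> hit [37,41], descend [2, 11]
    N2 x:[14,39] y:[34,41] z:[37,125/3] -> hit [37,39], descend [3, 9]
      N3 x:[35,39] y:[34,39] z:[37,122/3] -> hit [37,39] leaf, test {P6(miss), P8@t=37}
      N9 x:[14,21] y:[35,41] z:[121/3,125/3] -> miss, prune
    N11 x:[13,41] y:[36,53] z:[43,145/3] -> miss, prune
  N8 x:[19,44] y:[16,39] z:[113/3,47] -> hit [113/3,39], descend [6, 7]
    N6 x:[19,32] y:[26,39] z:[113/3,118/3] -> miss, prune
    N7 x:[22,44] y:[16,37] z:[119/3,47] -> miss, prune

Summary -> nodes [0, 5, 2, 3, 9, 11, 8, 6, 7]; box-tests=9; leaf-entries=1; first=P8

== RESULT ==
9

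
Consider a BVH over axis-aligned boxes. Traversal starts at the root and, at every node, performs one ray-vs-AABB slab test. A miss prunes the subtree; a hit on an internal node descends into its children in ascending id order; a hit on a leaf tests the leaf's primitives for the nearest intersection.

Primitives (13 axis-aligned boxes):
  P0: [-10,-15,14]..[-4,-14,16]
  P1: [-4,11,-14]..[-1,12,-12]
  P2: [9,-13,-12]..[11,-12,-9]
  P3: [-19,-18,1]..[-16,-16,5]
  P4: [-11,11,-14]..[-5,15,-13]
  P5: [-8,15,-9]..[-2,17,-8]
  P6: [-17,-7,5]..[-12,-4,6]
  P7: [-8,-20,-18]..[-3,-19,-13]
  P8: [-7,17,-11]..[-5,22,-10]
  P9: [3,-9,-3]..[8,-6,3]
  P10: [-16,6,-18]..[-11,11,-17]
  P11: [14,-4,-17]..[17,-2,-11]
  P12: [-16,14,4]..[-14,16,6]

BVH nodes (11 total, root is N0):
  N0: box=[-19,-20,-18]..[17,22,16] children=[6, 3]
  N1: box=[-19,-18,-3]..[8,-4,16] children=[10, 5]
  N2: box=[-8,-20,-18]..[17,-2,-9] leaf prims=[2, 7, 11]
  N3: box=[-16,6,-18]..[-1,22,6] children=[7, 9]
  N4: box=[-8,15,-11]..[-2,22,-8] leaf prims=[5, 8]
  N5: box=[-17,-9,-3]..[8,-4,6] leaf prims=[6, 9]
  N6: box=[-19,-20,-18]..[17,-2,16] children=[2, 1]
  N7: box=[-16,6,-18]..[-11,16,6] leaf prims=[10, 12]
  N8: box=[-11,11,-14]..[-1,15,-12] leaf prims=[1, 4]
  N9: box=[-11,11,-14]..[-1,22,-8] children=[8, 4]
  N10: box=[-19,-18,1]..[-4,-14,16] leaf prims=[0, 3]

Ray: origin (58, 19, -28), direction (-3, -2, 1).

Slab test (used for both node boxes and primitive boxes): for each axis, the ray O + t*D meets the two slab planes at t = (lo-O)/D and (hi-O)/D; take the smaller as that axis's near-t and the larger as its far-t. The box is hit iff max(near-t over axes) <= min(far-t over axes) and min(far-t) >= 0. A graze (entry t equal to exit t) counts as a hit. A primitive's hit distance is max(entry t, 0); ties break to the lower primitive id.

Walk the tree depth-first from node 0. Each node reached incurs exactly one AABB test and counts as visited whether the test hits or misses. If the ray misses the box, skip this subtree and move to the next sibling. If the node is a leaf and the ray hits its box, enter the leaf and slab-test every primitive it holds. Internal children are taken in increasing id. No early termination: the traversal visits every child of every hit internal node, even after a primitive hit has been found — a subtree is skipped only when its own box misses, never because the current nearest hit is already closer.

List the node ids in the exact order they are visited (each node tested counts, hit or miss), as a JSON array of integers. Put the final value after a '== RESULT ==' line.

Walk:
N0 x:[41/3,77/3] y:[-3/2,39/2] z:[10,44] -> hit [41/3,39/2], descend [3, 6]
  N3 x:[59/3,74/3] y:[-3/2,13/2] z:[10,34] -> miss, prune
  N6 x:[41/3,77/3] y:[21/2,39/2] z:[10,44] -> hit [41/3,39/2], descend [1, 2]
    N1 x:[50/3,77/3] y:[23/2,37/2] z:[25,44] -> miss, prune
    N2 x:[41/3,22] y:[21/2,39/2] z:[10,19] -> hit [41/3,19] leaf, test {P2@t=16, P7(miss), P11(miss)}

order=[0, 3, 6, 1, 2]  |boxes|=5  |leaves|=1  hit=P2

== RESULT ==
[0, 3, 6, 1, 2]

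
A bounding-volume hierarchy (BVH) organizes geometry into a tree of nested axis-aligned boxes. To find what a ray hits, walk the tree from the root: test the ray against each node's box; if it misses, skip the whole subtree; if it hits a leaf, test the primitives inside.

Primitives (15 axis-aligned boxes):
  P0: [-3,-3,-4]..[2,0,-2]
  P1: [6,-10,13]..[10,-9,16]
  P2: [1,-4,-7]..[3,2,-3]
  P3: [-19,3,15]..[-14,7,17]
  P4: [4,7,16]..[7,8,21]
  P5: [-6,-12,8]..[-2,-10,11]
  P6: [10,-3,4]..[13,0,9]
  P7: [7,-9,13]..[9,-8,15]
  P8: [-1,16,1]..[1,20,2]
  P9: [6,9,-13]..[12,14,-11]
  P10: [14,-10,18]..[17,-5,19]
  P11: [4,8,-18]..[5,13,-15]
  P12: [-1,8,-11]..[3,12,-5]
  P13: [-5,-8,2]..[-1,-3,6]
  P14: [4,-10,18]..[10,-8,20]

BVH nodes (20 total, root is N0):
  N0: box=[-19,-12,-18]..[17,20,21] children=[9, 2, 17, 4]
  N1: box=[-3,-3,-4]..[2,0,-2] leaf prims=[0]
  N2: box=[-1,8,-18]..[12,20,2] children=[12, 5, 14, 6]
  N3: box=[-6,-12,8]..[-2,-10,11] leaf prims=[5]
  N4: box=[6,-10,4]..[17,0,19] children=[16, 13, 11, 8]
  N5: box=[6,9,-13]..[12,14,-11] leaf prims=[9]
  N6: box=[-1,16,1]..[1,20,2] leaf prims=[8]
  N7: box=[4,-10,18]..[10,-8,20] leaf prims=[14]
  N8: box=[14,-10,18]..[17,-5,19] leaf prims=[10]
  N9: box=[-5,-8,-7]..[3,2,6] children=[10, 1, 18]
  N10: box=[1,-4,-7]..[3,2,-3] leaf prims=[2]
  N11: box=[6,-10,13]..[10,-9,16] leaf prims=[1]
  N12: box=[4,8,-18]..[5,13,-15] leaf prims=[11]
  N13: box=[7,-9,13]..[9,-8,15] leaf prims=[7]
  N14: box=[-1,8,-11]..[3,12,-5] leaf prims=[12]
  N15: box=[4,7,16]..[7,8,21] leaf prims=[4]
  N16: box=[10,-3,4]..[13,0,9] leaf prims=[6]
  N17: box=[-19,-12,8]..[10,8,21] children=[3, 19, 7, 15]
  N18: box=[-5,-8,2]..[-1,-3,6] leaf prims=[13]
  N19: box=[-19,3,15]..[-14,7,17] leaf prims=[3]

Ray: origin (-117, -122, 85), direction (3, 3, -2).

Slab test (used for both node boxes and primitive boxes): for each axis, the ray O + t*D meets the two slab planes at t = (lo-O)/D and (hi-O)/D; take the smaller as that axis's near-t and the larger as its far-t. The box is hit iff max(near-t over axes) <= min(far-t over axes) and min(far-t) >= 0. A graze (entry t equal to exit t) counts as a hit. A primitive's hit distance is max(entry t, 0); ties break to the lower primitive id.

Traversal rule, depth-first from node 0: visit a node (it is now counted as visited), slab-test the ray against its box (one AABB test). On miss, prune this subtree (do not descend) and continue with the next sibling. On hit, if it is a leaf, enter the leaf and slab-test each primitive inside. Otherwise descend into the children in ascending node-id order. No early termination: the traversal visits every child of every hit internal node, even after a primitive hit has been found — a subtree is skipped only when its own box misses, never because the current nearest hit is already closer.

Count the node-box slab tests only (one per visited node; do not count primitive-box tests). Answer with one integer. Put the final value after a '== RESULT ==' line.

Traverse from the root:
N0 x:[98/3,134/3] y:[110/3,142/3] z:[32,103/2] -> hit [110/3,134/3], descend [2, 4, 9, 17]
  N2 x:[116/3,43] y:[130/3,142/3] z:[83/2,103/2] -> miss, prune
  N4 x:[41,134/3] y:[112/3,122/3] z:[33,81/2] -> miss, prune
  N9 x:[112/3,40] y:[38,124/3] z:[79/2,46] -> hit [79/2,40], descend [1, 10, 18]
    N1 x:[38,119/3] y:[119/3,122/3] z:[87/2,89/2] -> miss, prune
    N10 x:[118/3,40] y:[118/3,124/3] z:[44,46] -> miss, prune
    N18 x:[112/3,116/3] y:[38,119/3] z:[79/2,83/2] -> miss, prune
  N17 x:[98/3,127/3] y:[110/3,130/3] z:[32,77/2] -> hit [110/3,77/2], descend [3, 7, 15, 19]
    N3 x:[37,115/3] y:[110/3,112/3] z:[37,77/2] -> hit [37,112/3] leaf, test {P5@t=37}
    N7 x:[121/3,127/3] y:[112/3,38] z:[65/2,67/2] -> miss, prune
    N15 x:[121/3,124/3] y:[43,130/3] z:[32,69/2] -> miss, prune
    N19 x:[98/3,103/3] y:[125/3,43] z:[34,35] -> miss, prune

Summary -> nodes [0, 2, 4, 9, 1, 10, 18, 17, 3, 7, 15, 19]; box-tests=12; leaf-entries=1; first=P5

== RESULT ==
12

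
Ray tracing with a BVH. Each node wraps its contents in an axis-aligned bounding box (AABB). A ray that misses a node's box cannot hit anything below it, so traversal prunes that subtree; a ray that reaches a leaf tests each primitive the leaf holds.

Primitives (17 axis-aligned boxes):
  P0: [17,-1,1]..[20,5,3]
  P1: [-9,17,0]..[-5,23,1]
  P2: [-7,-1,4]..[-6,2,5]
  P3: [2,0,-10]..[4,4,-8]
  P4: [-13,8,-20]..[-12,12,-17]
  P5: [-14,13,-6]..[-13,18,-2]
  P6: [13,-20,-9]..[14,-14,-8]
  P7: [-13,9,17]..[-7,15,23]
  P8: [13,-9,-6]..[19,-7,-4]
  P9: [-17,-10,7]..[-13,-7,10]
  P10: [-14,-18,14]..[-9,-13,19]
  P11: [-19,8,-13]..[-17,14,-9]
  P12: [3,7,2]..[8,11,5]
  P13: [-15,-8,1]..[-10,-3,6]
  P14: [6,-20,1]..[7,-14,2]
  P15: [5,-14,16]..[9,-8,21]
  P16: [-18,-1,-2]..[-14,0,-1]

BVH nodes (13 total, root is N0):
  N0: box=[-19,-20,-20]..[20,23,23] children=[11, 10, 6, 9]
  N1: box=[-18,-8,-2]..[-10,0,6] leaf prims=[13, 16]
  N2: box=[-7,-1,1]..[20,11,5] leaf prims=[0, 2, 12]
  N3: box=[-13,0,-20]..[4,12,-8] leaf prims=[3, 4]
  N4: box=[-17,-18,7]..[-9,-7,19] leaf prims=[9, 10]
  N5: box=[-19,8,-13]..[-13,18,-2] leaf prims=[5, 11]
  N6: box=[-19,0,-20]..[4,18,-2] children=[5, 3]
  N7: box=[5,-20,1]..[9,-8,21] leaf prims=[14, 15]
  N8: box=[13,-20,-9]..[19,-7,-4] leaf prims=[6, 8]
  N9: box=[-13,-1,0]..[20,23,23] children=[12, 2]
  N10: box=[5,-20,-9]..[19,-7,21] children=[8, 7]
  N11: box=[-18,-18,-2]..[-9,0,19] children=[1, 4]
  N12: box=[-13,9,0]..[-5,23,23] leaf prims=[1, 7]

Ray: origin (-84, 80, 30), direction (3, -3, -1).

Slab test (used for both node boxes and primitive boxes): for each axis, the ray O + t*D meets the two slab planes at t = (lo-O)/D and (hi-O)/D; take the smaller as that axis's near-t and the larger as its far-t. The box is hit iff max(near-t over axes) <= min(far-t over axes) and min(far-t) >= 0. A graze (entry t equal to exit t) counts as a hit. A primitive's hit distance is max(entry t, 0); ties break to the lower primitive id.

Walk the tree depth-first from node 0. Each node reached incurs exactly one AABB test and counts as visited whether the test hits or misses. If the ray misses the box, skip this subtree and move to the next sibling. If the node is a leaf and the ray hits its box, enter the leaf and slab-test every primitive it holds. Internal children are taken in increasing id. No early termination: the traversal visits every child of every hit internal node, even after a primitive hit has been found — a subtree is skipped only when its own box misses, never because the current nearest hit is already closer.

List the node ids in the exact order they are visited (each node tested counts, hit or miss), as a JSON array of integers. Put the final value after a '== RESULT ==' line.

Walk:
N0 x:[65/3,104/3] y:[19,100/3] z:[7,50] -> hit [65/3,100/3], descend [6, 9, 10, 11]
  N6 x:[65/3,88/3] y:[62/3,80/3] z:[32,50] -> miss, prune
  N9 x:[71/3,104/3] y:[19,27] z:[7,30] -> hit [71/3,27], descend [2, 12]
    N2 x:[77/3,104/3] y:[23,27] z:[25,29] -> hit [77/3,27] leaf, test {P0(miss), P2@t=26, P12(miss)}
    N12 x:[71/3,79/3] y:[19,71/3] z:[7,30] -> hit [71/3,71/3] leaf, test {P1(miss), P7(miss)}
  N10 x:[89/3,103/3] y:[29,100/3] z:[9,39] -> hit [89/3,100/3], descend [7, 8]
    N7 x:[89/3,31] y:[88/3,100/3] z:[9,29] -> miss, prune
    N8 x:[97/3,103/3] y:[29,100/3] z:[34,39] -> miss, prune
  N11 x:[22,25] y:[80/3,98/3] z:[11,32] -> miss, prune

order=[0, 6, 9, 2, 12, 10, 7, 8, 11]  |boxes|=9  |leaves|=2  hit=P2

== RESULT ==
[0, 6, 9, 2, 12, 10, 7, 8, 11]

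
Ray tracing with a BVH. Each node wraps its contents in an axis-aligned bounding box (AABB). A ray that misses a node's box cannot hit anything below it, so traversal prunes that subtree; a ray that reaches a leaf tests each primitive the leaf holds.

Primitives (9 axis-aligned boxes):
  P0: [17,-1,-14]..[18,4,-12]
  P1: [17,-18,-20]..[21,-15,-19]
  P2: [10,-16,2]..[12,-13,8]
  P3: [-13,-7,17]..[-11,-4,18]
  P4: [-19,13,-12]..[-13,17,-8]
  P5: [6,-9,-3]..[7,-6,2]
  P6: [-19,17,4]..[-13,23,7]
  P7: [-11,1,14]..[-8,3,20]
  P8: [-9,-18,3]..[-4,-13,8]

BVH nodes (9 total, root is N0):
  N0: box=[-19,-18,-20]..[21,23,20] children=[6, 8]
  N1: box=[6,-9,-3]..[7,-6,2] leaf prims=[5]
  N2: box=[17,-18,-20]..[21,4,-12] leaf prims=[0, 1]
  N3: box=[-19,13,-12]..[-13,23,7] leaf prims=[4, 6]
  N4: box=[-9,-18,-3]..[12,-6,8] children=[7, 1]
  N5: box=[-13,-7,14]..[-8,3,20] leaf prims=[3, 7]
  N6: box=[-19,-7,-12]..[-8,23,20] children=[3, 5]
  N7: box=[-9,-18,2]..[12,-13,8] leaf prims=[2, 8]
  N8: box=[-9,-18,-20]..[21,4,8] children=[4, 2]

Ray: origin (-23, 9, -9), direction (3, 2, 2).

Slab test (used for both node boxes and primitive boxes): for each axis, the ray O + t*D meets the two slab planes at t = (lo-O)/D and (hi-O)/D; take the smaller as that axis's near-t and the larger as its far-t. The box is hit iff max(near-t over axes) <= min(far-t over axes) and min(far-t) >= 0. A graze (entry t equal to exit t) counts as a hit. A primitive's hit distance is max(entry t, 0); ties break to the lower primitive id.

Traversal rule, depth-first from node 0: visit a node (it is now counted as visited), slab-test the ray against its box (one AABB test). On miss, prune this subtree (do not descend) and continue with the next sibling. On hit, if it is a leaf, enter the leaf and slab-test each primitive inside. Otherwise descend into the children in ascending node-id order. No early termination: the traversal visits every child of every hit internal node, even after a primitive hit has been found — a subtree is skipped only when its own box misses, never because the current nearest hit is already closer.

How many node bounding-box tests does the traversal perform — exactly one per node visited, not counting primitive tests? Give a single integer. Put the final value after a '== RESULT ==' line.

Traverse from the root:
N0 x:[4/3,44/3] y:[-27/2,7] z:[-11/2,29/2] -> hit [4/3,7], descend [6, 8]
  N6 x:[4/3,5] y:[-8,7] z:[-3/2,29/2] -> hit [4/3,5], descend [3, 5]
    N3 x:[4/3,10/3] y:[2,7] z:[-3/2,8] -> hit [2,10/3] leaf, test {P4(miss), P6(miss)}
    N5 x:[10/3,5] y:[-8,-3] z:[23/2,29/2] -> miss, prune
  N8 x:[14/3,44/3] y:[-27/2,-5/2] z:[-11/2,17/2] -> miss, prune

Visited [0, 6, 3, 5, 8]. Tests: 5 box, 1 leaf. Nearest: miss.

== RESULT ==
5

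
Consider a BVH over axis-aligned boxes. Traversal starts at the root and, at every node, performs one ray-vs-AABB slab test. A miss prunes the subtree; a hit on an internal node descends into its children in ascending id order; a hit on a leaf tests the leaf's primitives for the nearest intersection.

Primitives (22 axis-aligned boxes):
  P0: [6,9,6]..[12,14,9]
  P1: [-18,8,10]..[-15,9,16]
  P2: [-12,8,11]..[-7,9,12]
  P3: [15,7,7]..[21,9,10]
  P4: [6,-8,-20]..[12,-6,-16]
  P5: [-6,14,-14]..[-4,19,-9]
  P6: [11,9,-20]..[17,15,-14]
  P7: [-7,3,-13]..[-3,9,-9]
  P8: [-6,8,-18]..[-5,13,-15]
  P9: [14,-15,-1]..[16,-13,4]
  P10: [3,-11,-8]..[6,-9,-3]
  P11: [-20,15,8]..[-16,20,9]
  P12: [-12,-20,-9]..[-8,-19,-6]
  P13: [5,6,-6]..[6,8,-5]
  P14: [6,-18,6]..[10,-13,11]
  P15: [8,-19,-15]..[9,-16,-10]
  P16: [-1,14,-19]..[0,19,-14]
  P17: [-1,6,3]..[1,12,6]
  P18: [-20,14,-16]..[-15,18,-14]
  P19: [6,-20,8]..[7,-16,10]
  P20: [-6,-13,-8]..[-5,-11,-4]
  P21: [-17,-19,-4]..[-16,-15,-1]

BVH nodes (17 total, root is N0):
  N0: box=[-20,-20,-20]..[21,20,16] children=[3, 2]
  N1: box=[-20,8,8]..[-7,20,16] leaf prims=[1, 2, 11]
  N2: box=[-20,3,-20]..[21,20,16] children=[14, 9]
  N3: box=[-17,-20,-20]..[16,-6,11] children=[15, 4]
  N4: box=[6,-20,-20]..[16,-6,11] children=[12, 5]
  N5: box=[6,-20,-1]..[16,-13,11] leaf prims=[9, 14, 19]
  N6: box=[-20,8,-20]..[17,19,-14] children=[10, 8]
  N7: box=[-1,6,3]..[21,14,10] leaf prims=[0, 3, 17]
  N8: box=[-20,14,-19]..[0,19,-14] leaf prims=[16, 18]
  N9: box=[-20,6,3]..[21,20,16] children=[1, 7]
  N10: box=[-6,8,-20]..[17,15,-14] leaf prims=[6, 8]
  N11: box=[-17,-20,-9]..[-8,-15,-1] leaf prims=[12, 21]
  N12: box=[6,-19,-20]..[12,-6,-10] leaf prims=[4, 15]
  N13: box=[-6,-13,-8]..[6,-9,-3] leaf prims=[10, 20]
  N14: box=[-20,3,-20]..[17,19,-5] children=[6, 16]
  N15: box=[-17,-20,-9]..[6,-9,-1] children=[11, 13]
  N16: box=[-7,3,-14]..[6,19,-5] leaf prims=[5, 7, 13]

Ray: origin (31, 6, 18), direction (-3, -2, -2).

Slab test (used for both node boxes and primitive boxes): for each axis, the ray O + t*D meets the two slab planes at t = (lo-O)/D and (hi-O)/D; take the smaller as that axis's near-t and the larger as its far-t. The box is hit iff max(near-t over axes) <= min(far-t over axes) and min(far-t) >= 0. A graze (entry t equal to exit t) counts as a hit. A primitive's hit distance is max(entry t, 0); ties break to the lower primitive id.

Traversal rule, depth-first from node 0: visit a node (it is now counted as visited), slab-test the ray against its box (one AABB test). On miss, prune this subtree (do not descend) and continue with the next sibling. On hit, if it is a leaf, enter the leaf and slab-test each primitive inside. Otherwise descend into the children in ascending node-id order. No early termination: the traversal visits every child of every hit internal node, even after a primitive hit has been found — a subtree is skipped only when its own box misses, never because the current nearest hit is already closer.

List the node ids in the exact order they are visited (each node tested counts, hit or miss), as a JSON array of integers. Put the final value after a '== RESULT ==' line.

Walk:
N0 x:[10/3,17] y:[-7,13] z:[1,19] -> hit [10/3,13], descend [2, 3]
  N2 x:[10/3,17] y:[-7,3/2] z:[1,19] -> miss, prune
  N3 x:[5,16] y:[6,13] z:[7/2,19] -> hit [6,13], descend [4, 15]
    N4 x:[5,25/3] y:[6,13] z:[7/2,19] -> hit [6,25/3], descend [5, 12]
      N5 x:[5,25/3] y:[19/2,13] z:[7/2,19/2] -> miss, prune
      N12 x:[19/3,25/3] y:[6,25/2] z:[14,19] -> miss, prune
    N15 x:[25/3,16] y:[15/2,13] z:[19/2,27/2] -> hit [19/2,13], descend [11, 13]
      N11 x:[13,16] y:[21/2,13] z:[19/2,27/2] -> hit [13,13] leaf, test {P12@t=13, P21(miss)}
      N13 x:[25/3,37/3] y:[15/2,19/2] z:[21/2,13] -> miss, prune

Visited [0, 2, 3, 4, 5, 12, 15, 11, 13]. Tests: 9 box, 1 leaf. Nearest: P12.

== RESULT ==
[0, 2, 3, 4, 5, 12, 15, 11, 13]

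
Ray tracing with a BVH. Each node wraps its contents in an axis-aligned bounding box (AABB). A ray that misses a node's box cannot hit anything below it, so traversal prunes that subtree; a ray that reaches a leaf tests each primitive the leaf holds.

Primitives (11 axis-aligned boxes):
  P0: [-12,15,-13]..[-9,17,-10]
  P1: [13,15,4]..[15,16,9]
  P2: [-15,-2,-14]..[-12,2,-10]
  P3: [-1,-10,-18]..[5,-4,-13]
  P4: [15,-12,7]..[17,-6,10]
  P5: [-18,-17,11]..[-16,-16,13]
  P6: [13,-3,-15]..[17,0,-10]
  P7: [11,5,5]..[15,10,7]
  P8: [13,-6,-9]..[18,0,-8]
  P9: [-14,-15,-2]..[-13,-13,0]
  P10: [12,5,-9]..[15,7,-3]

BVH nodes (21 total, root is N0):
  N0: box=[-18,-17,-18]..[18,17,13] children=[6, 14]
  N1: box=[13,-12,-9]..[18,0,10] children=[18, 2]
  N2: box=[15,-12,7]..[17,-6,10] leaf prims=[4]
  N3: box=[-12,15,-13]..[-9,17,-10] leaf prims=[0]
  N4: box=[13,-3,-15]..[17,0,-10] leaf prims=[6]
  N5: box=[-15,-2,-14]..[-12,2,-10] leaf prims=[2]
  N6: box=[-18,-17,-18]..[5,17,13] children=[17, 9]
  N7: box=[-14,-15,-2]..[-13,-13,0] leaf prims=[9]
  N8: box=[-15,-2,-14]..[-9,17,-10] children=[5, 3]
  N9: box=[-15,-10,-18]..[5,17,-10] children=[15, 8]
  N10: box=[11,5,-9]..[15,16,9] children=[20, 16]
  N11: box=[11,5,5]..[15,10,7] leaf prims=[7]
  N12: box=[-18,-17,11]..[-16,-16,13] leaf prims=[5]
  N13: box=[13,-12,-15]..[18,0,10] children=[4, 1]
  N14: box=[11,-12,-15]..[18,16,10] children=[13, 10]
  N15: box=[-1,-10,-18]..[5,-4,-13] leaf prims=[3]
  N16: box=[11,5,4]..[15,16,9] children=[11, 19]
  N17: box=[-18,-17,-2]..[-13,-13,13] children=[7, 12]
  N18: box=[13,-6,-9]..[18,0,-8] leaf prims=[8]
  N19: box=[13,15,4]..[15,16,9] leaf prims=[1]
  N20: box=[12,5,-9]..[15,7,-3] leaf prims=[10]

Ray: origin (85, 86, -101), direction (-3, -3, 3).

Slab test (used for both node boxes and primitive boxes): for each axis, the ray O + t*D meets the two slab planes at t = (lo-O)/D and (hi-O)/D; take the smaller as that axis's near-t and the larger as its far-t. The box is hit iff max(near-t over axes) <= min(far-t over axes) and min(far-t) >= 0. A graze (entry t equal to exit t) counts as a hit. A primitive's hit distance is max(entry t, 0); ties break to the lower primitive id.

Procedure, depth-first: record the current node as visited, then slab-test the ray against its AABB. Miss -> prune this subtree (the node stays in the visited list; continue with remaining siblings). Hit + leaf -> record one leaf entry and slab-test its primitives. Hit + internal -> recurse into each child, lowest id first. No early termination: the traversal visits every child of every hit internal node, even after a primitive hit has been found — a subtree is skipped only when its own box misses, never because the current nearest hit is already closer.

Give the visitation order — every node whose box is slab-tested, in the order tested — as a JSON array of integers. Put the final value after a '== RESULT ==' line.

Traverse from the root:
N0 x:[67/3,103/3] y:[23,103/3] z:[83/3,38] -> hit [83/3,103/3], descend [6, 14]
  N6 x:[80/3,103/3] y:[23,103/3] z:[83/3,38] -> hit [83/3,103/3], descend [9, 17]
    N9 x:[80/3,100/3] y:[23,32] z:[83/3,91/3] -> hit [83/3,91/3], descend [8, 15]
      N8 x:[94/3,100/3] y:[23,88/3] z:[29,91/3] -> miss, prune
      N15 x:[80/3,86/3] y:[30,32] z:[83/3,88/3] -> miss, prune
    N17 x:[98/3,103/3] y:[33,103/3] z:[33,38] -> hit [33,103/3], descend [7, 12]
      N7 x:[98/3,33] y:[33,101/3] z:[33,101/3] -> hit [33,33] leaf, test {P9@t=33}
      N12 x:[101/3,103/3] y:[34,103/3] z:[112/3,38] -> miss, prune
  N14 x:[67/3,74/3] y:[70/3,98/3] z:[86/3,37] -> miss, prune

9 AABB tests over nodes [0, 6, 9, 8, 15, 17, 7, 12, 14]; 1 leaf entered; closest P9.

== RESULT ==
[0, 6, 9, 8, 15, 17, 7, 12, 14]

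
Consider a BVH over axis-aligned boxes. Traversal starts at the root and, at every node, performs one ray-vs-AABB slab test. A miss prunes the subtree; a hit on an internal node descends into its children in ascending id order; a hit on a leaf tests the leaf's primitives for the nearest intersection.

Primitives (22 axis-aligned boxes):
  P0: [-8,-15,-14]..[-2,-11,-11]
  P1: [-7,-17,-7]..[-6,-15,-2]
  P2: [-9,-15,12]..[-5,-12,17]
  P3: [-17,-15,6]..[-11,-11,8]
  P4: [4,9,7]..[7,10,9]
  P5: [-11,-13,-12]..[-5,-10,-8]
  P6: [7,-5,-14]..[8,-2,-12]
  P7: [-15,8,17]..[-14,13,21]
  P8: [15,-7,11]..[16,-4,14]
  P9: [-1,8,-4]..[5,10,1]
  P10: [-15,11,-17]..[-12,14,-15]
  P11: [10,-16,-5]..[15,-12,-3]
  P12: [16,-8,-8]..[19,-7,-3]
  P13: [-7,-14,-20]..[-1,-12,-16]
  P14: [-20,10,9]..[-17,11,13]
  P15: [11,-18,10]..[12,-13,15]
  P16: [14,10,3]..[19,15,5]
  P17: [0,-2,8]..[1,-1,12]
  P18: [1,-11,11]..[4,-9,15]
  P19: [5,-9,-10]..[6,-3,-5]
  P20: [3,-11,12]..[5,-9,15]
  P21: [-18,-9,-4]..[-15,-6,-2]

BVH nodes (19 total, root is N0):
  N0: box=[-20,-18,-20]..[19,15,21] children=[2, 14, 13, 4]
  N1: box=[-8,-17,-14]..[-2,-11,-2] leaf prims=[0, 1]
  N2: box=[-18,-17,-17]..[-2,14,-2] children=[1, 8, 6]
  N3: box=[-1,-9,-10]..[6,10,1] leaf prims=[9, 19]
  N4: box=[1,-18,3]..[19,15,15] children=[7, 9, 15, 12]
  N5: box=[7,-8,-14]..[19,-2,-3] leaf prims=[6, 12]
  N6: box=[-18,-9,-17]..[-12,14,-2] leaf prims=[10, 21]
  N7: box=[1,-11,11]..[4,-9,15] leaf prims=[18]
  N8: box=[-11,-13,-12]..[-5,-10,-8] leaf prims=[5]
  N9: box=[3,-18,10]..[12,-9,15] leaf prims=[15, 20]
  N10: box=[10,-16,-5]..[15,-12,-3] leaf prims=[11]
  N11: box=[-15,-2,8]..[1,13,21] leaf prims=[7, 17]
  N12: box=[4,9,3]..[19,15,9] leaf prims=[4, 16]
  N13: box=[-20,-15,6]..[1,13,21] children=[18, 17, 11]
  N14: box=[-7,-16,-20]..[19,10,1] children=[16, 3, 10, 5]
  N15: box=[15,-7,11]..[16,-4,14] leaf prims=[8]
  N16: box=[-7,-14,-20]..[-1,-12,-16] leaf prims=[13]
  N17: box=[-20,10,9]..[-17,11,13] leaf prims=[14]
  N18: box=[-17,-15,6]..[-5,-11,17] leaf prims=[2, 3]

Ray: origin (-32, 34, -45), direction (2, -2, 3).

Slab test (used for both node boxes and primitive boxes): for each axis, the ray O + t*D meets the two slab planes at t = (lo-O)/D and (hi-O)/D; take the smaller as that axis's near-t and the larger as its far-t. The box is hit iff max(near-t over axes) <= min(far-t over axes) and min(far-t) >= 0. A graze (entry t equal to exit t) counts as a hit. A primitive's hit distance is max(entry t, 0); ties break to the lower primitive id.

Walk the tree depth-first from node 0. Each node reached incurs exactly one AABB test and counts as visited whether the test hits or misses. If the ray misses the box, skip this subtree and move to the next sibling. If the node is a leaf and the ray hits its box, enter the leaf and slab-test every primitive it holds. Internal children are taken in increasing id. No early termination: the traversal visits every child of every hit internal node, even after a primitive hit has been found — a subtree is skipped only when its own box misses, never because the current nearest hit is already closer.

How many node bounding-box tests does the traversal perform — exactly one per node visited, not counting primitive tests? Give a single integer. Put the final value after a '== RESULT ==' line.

Traverse from the root:
N0 x:[6,51/2] y:[19/2,26] z:[25/3,22] -> hit [19/2,22], descend [2, 4, 13, 14]
  N2 x:[7,15] y:[10,51/2] z:[28/3,43/3] -> hit [10,43/3], descend [1, 6, 8]
    N1 x:[12,15] y:[45/2,51/2] z:[31/3,43/3] -> miss, prune
    N6 x:[7,10] y:[10,43/2] z:[28/3,43/3] -> hit [10,10] leaf, test {P10@t=10, P21(miss)}
    N8 x:[21/2,27/2] y:[22,47/2] z:[11,37/3] -> miss, prune
  N4 x:[33/2,51/2] y:[19/2,26] z:[16,20] -> hit [33/2,20], descend [7, 9, 12, 15]
    N7 x:[33/2,18] y:[43/2,45/2] z:[56/3,20] -> miss, prune
    N9 x:[35/2,22] y:[43/2,26] z:[55/3,20] -> miss, prune
    N12 x:[18,51/2] y:[19/2,25/2] z:[16,18] -> miss, prune
    N15 x:[47/2,24] y:[19,41/2] z:[56/3,59/3] -> miss, prune
  N13 x:[6,33/2] y:[21/2,49/2] z:[17,22] -> miss, prune
  N14 x:[25/2,51/2] y:[12,25] z:[25/3,46/3] -> hit [25/2,46/3], descend [3, 5, 10, 16]
    N3 x:[31/2,19] y:[12,43/2] z:[35/3,46/3] -> miss, prune
    N5 x:[39/2,51/2] y:[18,21] z:[31/3,14] -> miss, prune
    N10 x:[21,47/2] y:[23,25] z:[40/3,14] -> miss, prune
    N16 x:[25/2,31/2] y:[23,24] z:[25/3,29/3] -> miss, prune

16 AABB tests over nodes [0, 2, 1, 6, 8, 4, 7, 9, 12, 15, 13, 14, 3, 5, 10, 16]; 1 leaf entered; closest P10.

== RESULT ==
16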